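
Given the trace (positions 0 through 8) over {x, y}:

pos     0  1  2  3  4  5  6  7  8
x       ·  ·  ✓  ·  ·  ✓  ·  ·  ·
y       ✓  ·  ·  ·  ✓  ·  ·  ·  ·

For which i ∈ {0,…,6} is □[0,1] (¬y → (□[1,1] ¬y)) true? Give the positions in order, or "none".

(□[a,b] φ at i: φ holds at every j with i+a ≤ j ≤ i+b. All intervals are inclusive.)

Evaluate at each i in [0,6]:
  i=0: ✓ (all of [0,1])
  i=1: ✓ (all of [1,2])
  i=2: ✗ (fails at j=3)
  i=3: ✗ (fails at j=3)
  i=4: ✓ (all of [4,5])
  i=5: ✓ (all of [5,6])
  i=6: ✓ (all of [6,7])

0, 1, 4, 5, 6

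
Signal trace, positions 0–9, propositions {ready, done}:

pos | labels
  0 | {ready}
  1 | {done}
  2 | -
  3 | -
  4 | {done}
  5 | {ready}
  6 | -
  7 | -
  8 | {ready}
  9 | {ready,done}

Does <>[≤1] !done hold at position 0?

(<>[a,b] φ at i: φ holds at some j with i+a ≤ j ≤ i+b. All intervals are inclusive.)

Yes

Check !done at each j in [0,1]:
  j=0: true
  j=1: false
Found at j=0 → formula holds.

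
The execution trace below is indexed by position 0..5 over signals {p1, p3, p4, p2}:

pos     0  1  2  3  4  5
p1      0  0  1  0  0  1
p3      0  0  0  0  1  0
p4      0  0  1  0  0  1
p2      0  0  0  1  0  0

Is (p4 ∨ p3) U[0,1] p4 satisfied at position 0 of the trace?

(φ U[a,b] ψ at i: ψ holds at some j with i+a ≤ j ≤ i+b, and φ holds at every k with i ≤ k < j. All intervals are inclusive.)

No

Need some j in [0,1] with p4, and (p4 ∨ p3) at every k in [0,j-1].
  j=0: p4 false.
  j=1: p4 false.
No j in the window works → until fails.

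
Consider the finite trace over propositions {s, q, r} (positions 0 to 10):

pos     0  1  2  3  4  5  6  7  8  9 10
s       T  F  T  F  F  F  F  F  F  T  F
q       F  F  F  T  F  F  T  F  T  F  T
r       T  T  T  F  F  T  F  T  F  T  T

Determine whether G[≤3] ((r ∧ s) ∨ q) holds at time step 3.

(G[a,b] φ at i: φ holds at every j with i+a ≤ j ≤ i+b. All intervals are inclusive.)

False

Check ((r ∧ s) ∨ q) at every j in [3,6]:
  j=3: true
  j=4: false
  j=5: false
  j=6: true
Fails at j=4 → formula fails.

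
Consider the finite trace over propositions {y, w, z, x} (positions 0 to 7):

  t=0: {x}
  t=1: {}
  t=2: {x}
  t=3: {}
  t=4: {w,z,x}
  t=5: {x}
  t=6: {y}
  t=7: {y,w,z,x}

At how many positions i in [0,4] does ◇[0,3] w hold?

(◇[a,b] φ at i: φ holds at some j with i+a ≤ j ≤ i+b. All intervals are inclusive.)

4

Evaluate at each i in [0,4]:
  i=0: ✗ (none in [0,3])
  i=1: ✓ (witness j=4)
  i=2: ✓ (witness j=4)
  i=3: ✓ (witness j=4)
  i=4: ✓ (witness j=4)
Positions where it holds: {1, 2, 3, 4} → 4.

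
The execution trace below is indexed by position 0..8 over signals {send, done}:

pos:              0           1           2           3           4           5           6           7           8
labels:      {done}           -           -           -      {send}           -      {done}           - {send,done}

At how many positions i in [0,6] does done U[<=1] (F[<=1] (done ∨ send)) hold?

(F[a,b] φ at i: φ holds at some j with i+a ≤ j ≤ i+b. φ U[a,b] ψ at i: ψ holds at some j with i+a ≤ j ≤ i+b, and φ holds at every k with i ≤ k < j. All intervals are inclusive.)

5

Evaluate at each i in [0,6]:
  i=0: ✓ (rhs at j=0)
  i=1: ✗ (no rhs in [1,2])
  i=2: ✗ (lhs fails at k=2 before rhs at j=3)
  i=3: ✓ (rhs at j=3)
  i=4: ✓ (rhs at j=4)
  i=5: ✓ (rhs at j=5)
  i=6: ✓ (rhs at j=6)
Positions where it holds: {0, 3, 4, 5, 6} → 5.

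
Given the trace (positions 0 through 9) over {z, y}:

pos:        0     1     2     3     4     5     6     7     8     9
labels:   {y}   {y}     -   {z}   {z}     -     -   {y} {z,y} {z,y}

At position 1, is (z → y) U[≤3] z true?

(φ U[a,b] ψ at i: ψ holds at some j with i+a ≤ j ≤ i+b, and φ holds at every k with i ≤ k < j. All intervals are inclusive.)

Need some j in [1,4] with z, and (z → y) at every k in [1,j-1].
  j=1: z false.
  j=2: z false.
  j=3: z holds; (z → y) holds at every k in [1,2] → satisfied.

Yes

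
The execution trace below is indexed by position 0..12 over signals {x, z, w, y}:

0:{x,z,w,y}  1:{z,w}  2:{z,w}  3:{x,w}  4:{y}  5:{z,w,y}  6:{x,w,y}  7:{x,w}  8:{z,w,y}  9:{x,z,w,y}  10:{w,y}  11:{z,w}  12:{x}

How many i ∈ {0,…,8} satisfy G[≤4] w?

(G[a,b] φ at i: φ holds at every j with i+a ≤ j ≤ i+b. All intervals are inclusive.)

3

Evaluate at each i in [0,8]:
  i=0: ✗ (fails at j=4)
  i=1: ✗ (fails at j=4)
  i=2: ✗ (fails at j=4)
  i=3: ✗ (fails at j=4)
  i=4: ✗ (fails at j=4)
  i=5: ✓ (all of [5,9])
  i=6: ✓ (all of [6,10])
  i=7: ✓ (all of [7,11])
  i=8: ✗ (fails at j=12)
Positions where it holds: {5, 6, 7} → 3.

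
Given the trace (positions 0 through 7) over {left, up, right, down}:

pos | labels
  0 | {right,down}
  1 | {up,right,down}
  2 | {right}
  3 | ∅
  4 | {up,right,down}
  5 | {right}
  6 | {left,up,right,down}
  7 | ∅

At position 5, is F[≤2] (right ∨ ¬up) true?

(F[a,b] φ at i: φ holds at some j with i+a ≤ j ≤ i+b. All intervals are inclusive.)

True

Check (right ∨ ¬up) at each j in [5,7]:
  j=5: true
  j=6: true
  j=7: true
Found at j=5 → formula holds.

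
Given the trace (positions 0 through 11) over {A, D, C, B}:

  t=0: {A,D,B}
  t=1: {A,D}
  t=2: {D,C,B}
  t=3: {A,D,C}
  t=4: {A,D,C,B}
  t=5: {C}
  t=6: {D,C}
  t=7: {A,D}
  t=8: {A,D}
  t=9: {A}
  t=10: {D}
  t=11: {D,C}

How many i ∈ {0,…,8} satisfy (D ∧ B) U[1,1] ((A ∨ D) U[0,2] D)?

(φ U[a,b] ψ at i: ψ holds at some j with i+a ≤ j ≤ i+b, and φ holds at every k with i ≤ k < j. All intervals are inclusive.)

2

Evaluate at each i in [0,8]:
  i=0: ✓ (rhs at j=1; lhs holds on [0,0])
  i=1: ✗ (lhs fails at k=1 before rhs at j=2)
  i=2: ✓ (rhs at j=3; lhs holds on [2,2])
  i=3: ✗ (lhs fails at k=3 before rhs at j=4)
  i=4: ✗ (no rhs in [5,5])
  i=5: ✗ (lhs fails at k=5 before rhs at j=6)
  i=6: ✗ (lhs fails at k=6 before rhs at j=7)
  i=7: ✗ (lhs fails at k=7 before rhs at j=8)
  i=8: ✗ (lhs fails at k=8 before rhs at j=9)
Positions where it holds: {0, 2} → 2.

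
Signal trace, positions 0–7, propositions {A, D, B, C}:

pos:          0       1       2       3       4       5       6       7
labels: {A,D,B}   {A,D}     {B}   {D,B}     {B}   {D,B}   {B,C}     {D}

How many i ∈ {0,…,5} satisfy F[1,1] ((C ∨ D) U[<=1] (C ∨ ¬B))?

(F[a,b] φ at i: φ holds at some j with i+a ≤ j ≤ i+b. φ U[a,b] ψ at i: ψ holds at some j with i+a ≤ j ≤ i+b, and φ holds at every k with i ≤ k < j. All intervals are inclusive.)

Evaluate at each i in [0,5]:
  i=0: ✓ (witness j=1)
  i=1: ✗ (none in [2,2])
  i=2: ✗ (none in [3,3])
  i=3: ✗ (none in [4,4])
  i=4: ✓ (witness j=5)
  i=5: ✓ (witness j=6)
Positions where it holds: {0, 4, 5} → 3.

3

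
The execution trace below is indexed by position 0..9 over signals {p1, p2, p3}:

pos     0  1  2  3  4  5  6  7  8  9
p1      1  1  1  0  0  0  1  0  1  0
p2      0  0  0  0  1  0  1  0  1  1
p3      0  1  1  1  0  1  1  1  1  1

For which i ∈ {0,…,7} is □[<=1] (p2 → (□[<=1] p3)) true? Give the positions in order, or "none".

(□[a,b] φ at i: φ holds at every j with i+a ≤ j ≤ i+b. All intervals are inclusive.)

Evaluate at each i in [0,7]:
  i=0: ✓ (all of [0,1])
  i=1: ✓ (all of [1,2])
  i=2: ✓ (all of [2,3])
  i=3: ✗ (fails at j=4)
  i=4: ✗ (fails at j=4)
  i=5: ✓ (all of [5,6])
  i=6: ✓ (all of [6,7])
  i=7: ✓ (all of [7,8])

0, 1, 2, 5, 6, 7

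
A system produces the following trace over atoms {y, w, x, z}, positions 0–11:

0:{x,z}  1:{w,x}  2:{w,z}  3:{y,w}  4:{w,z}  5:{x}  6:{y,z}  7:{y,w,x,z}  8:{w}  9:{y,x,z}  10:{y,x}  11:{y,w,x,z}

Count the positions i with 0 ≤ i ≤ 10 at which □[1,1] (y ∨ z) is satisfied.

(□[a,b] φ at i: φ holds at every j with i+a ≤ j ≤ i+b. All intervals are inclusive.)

8

Evaluate at each i in [0,10]:
  i=0: ✗ (fails at j=1)
  i=1: ✓ (all of [2,2])
  i=2: ✓ (all of [3,3])
  i=3: ✓ (all of [4,4])
  i=4: ✗ (fails at j=5)
  i=5: ✓ (all of [6,6])
  i=6: ✓ (all of [7,7])
  i=7: ✗ (fails at j=8)
  i=8: ✓ (all of [9,9])
  i=9: ✓ (all of [10,10])
  i=10: ✓ (all of [11,11])
Positions where it holds: {1, 2, 3, 5, 6, 8, 9, 10} → 8.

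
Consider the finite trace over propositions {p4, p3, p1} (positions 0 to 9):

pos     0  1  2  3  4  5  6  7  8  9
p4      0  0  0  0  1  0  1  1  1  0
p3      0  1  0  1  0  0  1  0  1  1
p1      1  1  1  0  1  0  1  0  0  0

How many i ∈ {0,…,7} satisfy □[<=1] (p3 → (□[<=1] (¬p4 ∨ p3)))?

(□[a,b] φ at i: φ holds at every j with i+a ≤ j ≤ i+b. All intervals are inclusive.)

Evaluate at each i in [0,7]:
  i=0: ✓ (all of [0,1])
  i=1: ✓ (all of [1,2])
  i=2: ✗ (fails at j=3)
  i=3: ✗ (fails at j=3)
  i=4: ✓ (all of [4,5])
  i=5: ✗ (fails at j=6)
  i=6: ✗ (fails at j=6)
  i=7: ✓ (all of [7,8])
Positions where it holds: {0, 1, 4, 7} → 4.

4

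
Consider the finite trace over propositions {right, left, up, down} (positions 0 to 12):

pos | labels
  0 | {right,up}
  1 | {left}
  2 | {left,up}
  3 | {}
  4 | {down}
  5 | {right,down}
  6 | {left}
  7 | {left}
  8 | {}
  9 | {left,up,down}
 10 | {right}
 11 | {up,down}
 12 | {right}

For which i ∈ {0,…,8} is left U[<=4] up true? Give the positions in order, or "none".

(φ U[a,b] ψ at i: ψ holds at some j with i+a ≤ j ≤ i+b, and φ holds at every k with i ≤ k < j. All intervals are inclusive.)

0, 1, 2

Evaluate at each i in [0,8]:
  i=0: ✓ (rhs at j=0)
  i=1: ✓ (rhs at j=2; lhs holds on [1,1])
  i=2: ✓ (rhs at j=2)
  i=3: ✗ (no rhs in [3,7])
  i=4: ✗ (no rhs in [4,8])
  i=5: ✗ (lhs fails at k=5 before rhs at j=9)
  i=6: ✗ (lhs fails at k=8 before rhs at j=9)
  i=7: ✗ (lhs fails at k=8 before rhs at j=9)
  i=8: ✗ (lhs fails at k=8 before rhs at j=9)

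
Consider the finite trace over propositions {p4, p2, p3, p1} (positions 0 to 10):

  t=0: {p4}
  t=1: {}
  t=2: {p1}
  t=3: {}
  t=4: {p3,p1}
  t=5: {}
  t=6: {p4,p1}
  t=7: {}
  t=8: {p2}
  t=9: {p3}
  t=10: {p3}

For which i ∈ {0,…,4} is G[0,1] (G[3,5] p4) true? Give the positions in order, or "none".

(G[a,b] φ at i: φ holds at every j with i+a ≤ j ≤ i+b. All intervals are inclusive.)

none

Evaluate at each i in [0,4]:
  i=0: ✗ (fails at j=0)
  i=1: ✗ (fails at j=1)
  i=2: ✗ (fails at j=2)
  i=3: ✗ (fails at j=3)
  i=4: ✗ (fails at j=4)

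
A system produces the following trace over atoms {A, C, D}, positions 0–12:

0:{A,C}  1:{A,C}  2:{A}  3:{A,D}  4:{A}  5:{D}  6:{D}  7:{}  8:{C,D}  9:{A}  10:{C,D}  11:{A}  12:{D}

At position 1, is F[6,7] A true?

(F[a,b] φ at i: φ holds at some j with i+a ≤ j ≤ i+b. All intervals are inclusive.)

No

Check A at each j in [7,8]:
  j=7: false
  j=8: false
No position in the window satisfies it → formula fails.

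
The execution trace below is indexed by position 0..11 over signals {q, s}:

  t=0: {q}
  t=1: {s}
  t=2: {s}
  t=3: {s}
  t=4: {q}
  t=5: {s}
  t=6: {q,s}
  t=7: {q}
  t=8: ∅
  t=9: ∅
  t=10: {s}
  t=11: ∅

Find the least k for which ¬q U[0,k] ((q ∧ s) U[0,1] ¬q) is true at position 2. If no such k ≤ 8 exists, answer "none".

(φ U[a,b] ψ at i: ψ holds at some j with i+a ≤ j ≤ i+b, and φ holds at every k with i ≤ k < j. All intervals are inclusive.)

0

Need earliest j ≥ 2 with ((q ∧ s) U[0,1] ¬q), and ¬q at every k in [2,j-1].
  j=2: rhs holds (empty prefix). k = 0.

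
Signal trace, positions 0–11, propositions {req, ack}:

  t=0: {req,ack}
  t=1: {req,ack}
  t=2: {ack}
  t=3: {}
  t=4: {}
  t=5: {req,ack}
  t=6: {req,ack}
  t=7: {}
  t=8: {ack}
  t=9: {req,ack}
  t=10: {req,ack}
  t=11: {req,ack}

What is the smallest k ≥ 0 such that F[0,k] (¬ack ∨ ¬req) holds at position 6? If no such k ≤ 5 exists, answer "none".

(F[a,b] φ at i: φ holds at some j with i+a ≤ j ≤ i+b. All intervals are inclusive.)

1

Scan j = 6,7,… for (¬ack ∨ ¬req):
  j=6: fails
  j=7: holds
First hit at j=7, so smallest k = 7-6 = 1.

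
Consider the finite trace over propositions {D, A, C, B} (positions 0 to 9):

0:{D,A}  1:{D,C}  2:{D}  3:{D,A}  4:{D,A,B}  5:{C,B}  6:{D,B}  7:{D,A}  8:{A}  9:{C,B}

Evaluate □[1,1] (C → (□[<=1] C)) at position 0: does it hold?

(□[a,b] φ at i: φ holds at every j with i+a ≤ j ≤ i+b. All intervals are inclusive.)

Does not hold

Check (C → (□[<=1] C)) at every j in [1,1]:
  j=1: antecedent true; consequent fails at 2 → ✗
Fails at j=1 → formula fails.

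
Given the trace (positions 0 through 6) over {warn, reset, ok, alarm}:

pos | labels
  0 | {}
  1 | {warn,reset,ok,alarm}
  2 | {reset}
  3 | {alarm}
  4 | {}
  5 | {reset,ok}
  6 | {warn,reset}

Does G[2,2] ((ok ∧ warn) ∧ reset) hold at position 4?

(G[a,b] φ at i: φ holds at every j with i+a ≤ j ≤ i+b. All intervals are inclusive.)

False

Check ((ok ∧ warn) ∧ reset) at every j in [6,6]:
  j=6: false
Fails at j=6 → formula fails.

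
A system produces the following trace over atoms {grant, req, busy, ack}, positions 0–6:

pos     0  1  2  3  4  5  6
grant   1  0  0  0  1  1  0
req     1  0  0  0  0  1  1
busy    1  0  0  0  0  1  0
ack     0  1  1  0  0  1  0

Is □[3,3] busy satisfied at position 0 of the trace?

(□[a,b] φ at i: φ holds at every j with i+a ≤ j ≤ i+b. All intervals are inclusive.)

False

Check busy at every j in [3,3]:
  j=3: false
Fails at j=3 → formula fails.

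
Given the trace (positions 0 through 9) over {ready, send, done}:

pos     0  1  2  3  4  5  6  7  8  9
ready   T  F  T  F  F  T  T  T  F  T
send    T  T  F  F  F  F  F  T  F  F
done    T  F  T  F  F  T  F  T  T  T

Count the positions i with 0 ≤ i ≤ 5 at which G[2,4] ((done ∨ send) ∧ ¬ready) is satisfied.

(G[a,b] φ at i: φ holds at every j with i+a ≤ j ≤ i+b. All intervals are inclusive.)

Evaluate at each i in [0,5]:
  i=0: ✗ (fails at j=2)
  i=1: ✗ (fails at j=3)
  i=2: ✗ (fails at j=4)
  i=3: ✗ (fails at j=5)
  i=4: ✗ (fails at j=6)
  i=5: ✗ (fails at j=7)
Positions where it holds: {} → 0.

0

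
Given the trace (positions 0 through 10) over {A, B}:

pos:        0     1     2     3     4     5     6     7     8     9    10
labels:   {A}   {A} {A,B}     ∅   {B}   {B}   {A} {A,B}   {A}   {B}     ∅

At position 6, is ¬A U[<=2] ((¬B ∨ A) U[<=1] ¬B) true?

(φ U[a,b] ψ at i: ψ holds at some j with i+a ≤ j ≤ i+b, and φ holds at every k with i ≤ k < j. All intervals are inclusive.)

Need some j in [6,8] with ((¬B ∨ A) U[<=1] ¬B), and ¬A at every k in [6,j-1].
  j=6: ((¬B ∨ A) U[<=1] ¬B) holds; no prefix to check → satisfied.

True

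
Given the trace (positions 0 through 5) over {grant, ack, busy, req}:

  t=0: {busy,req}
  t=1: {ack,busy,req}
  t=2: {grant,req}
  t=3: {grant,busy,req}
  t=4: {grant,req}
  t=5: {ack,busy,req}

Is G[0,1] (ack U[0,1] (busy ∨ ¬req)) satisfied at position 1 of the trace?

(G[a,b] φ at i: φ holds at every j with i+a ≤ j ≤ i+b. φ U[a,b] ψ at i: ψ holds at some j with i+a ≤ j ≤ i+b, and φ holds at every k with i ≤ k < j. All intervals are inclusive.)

Check (ack U[0,1] (busy ∨ ¬req)) at every j in [1,2]:
  j=1: holds
  j=2: fails
Fails at j=2 → formula fails.

False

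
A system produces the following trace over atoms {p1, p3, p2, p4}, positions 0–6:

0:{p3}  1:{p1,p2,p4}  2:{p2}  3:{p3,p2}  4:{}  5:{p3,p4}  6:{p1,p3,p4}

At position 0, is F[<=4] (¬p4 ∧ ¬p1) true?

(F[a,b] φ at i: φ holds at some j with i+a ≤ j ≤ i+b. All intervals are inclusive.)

Check (¬p4 ∧ ¬p1) at each j in [0,4]:
  j=0: true
  j=1: false
  j=2: true
  j=3: true
  j=4: true
Found at j=0 → formula holds.

Holds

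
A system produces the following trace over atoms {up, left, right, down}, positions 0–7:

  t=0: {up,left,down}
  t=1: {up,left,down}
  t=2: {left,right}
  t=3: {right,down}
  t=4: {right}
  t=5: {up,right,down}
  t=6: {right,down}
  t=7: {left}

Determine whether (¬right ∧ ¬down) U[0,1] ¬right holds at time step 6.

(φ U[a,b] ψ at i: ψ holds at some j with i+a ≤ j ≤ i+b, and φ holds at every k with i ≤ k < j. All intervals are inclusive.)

Does not hold

Need some j in [6,7] with ¬right, and (¬right ∧ ¬down) at every k in [6,j-1].
  j=6: ¬right false.
  j=7: ¬right holds, but (¬right ∧ ¬down) fails at k=6 → not this j.
No j in the window works → until fails.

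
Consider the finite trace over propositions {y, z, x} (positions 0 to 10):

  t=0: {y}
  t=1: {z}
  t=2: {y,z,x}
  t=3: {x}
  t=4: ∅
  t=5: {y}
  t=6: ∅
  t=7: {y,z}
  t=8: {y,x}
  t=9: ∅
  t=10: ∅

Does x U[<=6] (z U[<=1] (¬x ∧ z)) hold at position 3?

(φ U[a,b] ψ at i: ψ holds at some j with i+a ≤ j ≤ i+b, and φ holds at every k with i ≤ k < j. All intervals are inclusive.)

Need some j in [3,9] with (z U[<=1] (¬x ∧ z)), and x at every k in [3,j-1].
  j=3: (z U[<=1] (¬x ∧ z)) — fails.
  j=4: (z U[<=1] (¬x ∧ z)) — fails.
  j=5: (z U[<=1] (¬x ∧ z)) — fails.
  j=6: (z U[<=1] (¬x ∧ z)) — fails.
  j=7: (z U[<=1] (¬x ∧ z)) holds, but x fails at k=4 → not this j.
  j=8: (z U[<=1] (¬x ∧ z)) — fails.
  j=9: (z U[<=1] (¬x ∧ z)) — fails.
No j in the window works → until fails.

False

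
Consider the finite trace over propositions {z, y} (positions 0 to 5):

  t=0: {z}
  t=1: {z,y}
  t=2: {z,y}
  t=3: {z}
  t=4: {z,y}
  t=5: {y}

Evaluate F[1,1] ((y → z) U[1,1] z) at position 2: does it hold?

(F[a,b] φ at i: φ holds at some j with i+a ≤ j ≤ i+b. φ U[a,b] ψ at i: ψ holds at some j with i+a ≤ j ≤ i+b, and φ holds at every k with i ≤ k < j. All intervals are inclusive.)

Yes

Check ((y → z) U[1,1] z) at each j in [3,3]:
  j=3: holds
Found at j=3 → formula holds.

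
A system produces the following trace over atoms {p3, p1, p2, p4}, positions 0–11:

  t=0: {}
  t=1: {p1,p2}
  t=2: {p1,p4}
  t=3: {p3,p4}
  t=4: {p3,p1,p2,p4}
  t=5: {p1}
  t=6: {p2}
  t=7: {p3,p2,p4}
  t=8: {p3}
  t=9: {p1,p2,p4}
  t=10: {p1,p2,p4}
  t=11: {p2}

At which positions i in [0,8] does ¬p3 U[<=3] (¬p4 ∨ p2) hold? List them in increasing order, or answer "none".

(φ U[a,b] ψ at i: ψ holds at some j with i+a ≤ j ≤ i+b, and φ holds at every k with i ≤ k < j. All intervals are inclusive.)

0, 1, 4, 5, 6, 7, 8

Evaluate at each i in [0,8]:
  i=0: ✓ (rhs at j=0)
  i=1: ✓ (rhs at j=1)
  i=2: ✗ (lhs fails at k=3 before rhs at j=4)
  i=3: ✗ (lhs fails at k=3 before rhs at j=4)
  i=4: ✓ (rhs at j=4)
  i=5: ✓ (rhs at j=5)
  i=6: ✓ (rhs at j=6)
  i=7: ✓ (rhs at j=7)
  i=8: ✓ (rhs at j=8)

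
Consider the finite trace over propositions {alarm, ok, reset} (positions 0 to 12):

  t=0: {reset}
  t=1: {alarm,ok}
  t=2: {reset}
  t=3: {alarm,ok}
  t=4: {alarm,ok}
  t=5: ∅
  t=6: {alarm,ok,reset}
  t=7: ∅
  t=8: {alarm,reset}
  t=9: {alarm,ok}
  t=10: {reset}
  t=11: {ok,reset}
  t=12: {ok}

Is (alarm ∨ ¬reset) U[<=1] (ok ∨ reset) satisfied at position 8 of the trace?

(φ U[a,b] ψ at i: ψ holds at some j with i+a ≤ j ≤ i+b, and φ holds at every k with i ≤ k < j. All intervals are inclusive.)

Need some j in [8,9] with (ok ∨ reset), and (alarm ∨ ¬reset) at every k in [8,j-1].
  j=8: (ok ∨ reset) holds; no prefix to check → satisfied.

Holds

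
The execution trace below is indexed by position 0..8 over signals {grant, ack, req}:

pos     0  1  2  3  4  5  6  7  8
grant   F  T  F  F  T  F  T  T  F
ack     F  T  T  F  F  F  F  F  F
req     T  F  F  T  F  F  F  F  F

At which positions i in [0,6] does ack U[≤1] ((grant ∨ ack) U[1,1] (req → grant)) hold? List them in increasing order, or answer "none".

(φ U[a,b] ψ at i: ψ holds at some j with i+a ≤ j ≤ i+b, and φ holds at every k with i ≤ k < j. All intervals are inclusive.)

Evaluate at each i in [0,6]:
  i=0: ✗ (lhs fails at k=0 before rhs at j=1)
  i=1: ✓ (rhs at j=1)
  i=2: ✗ (no rhs in [2,3])
  i=3: ✗ (lhs fails at k=3 before rhs at j=4)
  i=4: ✓ (rhs at j=4)
  i=5: ✗ (lhs fails at k=5 before rhs at j=6)
  i=6: ✓ (rhs at j=6)

1, 4, 6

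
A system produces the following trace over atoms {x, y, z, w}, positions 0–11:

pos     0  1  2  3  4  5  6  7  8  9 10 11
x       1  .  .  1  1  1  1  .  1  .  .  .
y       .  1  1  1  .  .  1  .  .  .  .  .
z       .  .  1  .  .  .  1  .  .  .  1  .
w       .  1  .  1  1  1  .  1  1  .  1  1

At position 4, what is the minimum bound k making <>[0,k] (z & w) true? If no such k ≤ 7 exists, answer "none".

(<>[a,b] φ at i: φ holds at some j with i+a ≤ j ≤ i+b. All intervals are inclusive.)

Scan j = 4,5,… for (z & w):
  j=4: fails
  j=5: fails
  j=6: fails
  j=7: fails
  j=8: fails
  j=9: fails
  j=10: holds
First hit at j=10, so smallest k = 10-4 = 6.

6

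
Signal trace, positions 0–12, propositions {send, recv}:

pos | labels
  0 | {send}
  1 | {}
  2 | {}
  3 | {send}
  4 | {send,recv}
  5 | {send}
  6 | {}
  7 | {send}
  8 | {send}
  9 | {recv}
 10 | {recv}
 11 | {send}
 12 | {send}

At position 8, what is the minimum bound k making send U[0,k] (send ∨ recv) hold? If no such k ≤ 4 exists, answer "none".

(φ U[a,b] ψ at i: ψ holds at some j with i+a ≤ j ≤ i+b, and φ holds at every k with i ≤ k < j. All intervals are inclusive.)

0

Need earliest j ≥ 8 with (send ∨ recv), and send at every k in [8,j-1].
  j=8: rhs holds (empty prefix). k = 0.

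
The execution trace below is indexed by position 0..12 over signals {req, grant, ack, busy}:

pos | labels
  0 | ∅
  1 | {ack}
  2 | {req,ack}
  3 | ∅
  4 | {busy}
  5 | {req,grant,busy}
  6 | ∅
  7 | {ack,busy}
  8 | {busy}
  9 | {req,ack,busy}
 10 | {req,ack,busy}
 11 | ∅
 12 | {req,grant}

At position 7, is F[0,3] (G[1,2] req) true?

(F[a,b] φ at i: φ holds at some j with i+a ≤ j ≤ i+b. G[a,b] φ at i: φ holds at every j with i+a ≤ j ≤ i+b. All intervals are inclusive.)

Check G[1,2] req at each j in [7,10]:
  j=7: fails at 8
  j=8: holds on [9,10]
  j=9: fails at 11
  j=10: fails at 11
Found at j=8 → formula holds.

Holds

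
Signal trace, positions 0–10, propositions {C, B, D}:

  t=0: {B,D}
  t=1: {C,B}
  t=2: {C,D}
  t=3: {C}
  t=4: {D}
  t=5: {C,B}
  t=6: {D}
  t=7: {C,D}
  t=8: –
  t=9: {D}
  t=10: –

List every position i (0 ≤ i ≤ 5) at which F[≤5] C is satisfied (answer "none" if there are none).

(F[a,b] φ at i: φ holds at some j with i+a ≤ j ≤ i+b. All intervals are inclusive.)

Evaluate at each i in [0,5]:
  i=0: ✓ (witness j=1)
  i=1: ✓ (witness j=1)
  i=2: ✓ (witness j=2)
  i=3: ✓ (witness j=3)
  i=4: ✓ (witness j=5)
  i=5: ✓ (witness j=5)

0, 1, 2, 3, 4, 5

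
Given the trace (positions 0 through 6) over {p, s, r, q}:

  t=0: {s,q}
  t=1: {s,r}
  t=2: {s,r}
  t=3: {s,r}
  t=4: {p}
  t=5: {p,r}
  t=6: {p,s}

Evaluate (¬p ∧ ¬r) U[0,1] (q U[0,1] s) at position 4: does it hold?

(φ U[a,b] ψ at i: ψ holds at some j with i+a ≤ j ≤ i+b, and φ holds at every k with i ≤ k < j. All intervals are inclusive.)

No

Need some j in [4,5] with (q U[0,1] s), and (¬p ∧ ¬r) at every k in [4,j-1].
  j=4: (q U[0,1] s) — fails.
  j=5: (q U[0,1] s) — fails.
No j in the window works → until fails.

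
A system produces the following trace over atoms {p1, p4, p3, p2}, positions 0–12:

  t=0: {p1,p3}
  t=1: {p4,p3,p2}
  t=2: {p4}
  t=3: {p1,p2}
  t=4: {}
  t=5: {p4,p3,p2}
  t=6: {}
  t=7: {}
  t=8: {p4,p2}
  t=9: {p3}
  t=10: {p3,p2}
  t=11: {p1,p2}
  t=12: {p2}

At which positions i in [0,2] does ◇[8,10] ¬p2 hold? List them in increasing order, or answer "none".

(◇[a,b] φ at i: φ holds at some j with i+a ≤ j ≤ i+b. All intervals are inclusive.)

0, 1

Evaluate at each i in [0,2]:
  i=0: ✓ (witness j=9)
  i=1: ✓ (witness j=9)
  i=2: ✗ (none in [10,12])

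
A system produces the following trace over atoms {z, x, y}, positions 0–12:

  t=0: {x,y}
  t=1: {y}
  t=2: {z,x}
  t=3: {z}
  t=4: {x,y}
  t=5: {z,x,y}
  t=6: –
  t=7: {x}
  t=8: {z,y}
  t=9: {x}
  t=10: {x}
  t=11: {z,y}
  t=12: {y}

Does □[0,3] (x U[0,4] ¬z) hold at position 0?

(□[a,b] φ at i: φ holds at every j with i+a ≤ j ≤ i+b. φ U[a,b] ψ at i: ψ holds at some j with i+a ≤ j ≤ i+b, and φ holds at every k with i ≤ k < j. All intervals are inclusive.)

Does not hold

Check (x U[0,4] ¬z) at every j in [0,3]:
  j=0: holds
  j=1: holds
  j=2: fails
  j=3: fails
Fails at j=2 → formula fails.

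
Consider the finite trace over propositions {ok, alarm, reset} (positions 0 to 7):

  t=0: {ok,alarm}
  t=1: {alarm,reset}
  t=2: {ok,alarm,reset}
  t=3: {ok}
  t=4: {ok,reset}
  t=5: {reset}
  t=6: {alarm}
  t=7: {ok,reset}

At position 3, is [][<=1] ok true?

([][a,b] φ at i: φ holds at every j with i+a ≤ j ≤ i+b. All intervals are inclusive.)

True

Check ok at every j in [3,4]:
  j=3: true
  j=4: true
All positions satisfy it → formula holds.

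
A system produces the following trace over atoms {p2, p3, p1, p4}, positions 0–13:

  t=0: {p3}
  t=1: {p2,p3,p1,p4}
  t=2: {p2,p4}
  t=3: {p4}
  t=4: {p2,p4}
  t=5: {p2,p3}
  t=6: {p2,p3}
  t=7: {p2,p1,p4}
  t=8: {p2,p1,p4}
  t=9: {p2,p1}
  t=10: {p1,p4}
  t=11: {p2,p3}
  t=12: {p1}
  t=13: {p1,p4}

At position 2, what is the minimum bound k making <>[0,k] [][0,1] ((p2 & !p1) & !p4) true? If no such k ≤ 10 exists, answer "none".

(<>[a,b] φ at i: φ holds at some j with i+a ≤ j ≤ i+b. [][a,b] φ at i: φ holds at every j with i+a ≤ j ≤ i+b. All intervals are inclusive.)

3

Scan j = 2,3,… for [][0,1] ((p2 & !p1) & !p4):
  j=2: fails
  j=3: fails
  j=4: fails
  j=5: holds
First hit at j=5, so smallest k = 5-2 = 3.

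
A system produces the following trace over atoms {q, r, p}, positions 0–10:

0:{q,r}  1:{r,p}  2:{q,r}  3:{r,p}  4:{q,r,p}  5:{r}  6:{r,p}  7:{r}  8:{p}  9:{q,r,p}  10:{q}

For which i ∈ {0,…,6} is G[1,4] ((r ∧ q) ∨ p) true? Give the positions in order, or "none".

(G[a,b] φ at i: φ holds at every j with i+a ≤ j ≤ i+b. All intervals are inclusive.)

Evaluate at each i in [0,6]:
  i=0: ✓ (all of [1,4])
  i=1: ✗ (fails at j=5)
  i=2: ✗ (fails at j=5)
  i=3: ✗ (fails at j=5)
  i=4: ✗ (fails at j=5)
  i=5: ✗ (fails at j=7)
  i=6: ✗ (fails at j=7)

0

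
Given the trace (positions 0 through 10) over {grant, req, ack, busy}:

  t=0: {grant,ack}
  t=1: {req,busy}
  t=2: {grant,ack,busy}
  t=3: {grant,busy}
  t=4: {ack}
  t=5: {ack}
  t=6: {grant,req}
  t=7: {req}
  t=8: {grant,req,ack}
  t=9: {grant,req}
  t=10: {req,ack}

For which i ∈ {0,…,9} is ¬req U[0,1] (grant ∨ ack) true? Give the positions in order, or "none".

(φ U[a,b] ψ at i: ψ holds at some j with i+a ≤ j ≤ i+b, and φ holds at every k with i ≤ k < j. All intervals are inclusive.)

0, 2, 3, 4, 5, 6, 8, 9

Evaluate at each i in [0,9]:
  i=0: ✓ (rhs at j=0)
  i=1: ✗ (lhs fails at k=1 before rhs at j=2)
  i=2: ✓ (rhs at j=2)
  i=3: ✓ (rhs at j=3)
  i=4: ✓ (rhs at j=4)
  i=5: ✓ (rhs at j=5)
  i=6: ✓ (rhs at j=6)
  i=7: ✗ (lhs fails at k=7 before rhs at j=8)
  i=8: ✓ (rhs at j=8)
  i=9: ✓ (rhs at j=9)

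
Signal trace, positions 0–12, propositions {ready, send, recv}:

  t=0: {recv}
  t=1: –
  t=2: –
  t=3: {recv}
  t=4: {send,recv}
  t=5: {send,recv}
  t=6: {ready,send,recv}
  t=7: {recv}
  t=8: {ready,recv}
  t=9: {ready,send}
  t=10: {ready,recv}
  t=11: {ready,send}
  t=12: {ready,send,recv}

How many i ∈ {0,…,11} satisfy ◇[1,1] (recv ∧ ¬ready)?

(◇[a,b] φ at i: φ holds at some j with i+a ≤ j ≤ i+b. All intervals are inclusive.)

4

Evaluate at each i in [0,11]:
  i=0: ✗ (none in [1,1])
  i=1: ✗ (none in [2,2])
  i=2: ✓ (witness j=3)
  i=3: ✓ (witness j=4)
  i=4: ✓ (witness j=5)
  i=5: ✗ (none in [6,6])
  i=6: ✓ (witness j=7)
  i=7: ✗ (none in [8,8])
  i=8: ✗ (none in [9,9])
  i=9: ✗ (none in [10,10])
  i=10: ✗ (none in [11,11])
  i=11: ✗ (none in [12,12])
Positions where it holds: {2, 3, 4, 6} → 4.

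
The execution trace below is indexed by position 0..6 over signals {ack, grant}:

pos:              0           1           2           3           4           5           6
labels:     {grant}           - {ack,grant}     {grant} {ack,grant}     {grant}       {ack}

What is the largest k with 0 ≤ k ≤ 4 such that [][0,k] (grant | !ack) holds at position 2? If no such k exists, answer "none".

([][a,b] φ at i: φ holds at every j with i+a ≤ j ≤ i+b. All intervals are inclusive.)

(grant | !ack) must hold from j=2 onward; find where it first fails.
  j=2: holds
  j=3: holds
  j=4: holds
  j=5: holds
  j=6: fails
Holds on [2,5], so largest k = 3.

3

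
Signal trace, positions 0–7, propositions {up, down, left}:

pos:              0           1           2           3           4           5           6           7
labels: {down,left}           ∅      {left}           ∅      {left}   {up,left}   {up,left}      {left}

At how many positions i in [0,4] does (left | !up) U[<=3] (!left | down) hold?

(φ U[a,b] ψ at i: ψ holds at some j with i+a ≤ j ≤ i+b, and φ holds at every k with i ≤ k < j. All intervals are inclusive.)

Evaluate at each i in [0,4]:
  i=0: ✓ (rhs at j=0)
  i=1: ✓ (rhs at j=1)
  i=2: ✓ (rhs at j=3; lhs holds on [2,2])
  i=3: ✓ (rhs at j=3)
  i=4: ✗ (no rhs in [4,7])
Positions where it holds: {0, 1, 2, 3} → 4.

4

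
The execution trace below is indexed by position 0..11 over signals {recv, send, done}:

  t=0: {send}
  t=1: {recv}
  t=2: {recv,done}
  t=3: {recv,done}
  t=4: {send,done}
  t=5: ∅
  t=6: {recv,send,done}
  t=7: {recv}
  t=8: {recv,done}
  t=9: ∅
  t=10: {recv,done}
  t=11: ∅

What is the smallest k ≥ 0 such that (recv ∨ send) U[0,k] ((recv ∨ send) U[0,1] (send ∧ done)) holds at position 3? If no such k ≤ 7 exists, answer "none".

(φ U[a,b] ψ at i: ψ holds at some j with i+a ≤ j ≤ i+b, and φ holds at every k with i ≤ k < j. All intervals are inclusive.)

0

Need earliest j ≥ 3 with ((recv ∨ send) U[0,1] (send ∧ done)), and (recv ∨ send) at every k in [3,j-1].
  j=3: rhs holds (empty prefix). k = 0.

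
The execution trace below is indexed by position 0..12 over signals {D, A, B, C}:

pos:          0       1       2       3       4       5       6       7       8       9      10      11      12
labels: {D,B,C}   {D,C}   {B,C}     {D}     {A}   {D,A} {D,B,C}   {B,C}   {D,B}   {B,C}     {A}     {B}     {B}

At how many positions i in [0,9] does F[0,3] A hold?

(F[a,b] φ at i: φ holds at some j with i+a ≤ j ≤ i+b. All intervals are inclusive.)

8

Evaluate at each i in [0,9]:
  i=0: ✗ (none in [0,3])
  i=1: ✓ (witness j=4)
  i=2: ✓ (witness j=4)
  i=3: ✓ (witness j=4)
  i=4: ✓ (witness j=4)
  i=5: ✓ (witness j=5)
  i=6: ✗ (none in [6,9])
  i=7: ✓ (witness j=10)
  i=8: ✓ (witness j=10)
  i=9: ✓ (witness j=10)
Positions where it holds: {1, 2, 3, 4, 5, 7, 8, 9} → 8.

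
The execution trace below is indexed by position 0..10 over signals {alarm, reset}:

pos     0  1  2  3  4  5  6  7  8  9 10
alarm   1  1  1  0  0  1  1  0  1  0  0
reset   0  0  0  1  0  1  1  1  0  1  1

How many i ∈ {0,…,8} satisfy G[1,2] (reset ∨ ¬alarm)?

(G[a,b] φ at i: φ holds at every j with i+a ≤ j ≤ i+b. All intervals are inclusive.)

5

Evaluate at each i in [0,8]:
  i=0: ✗ (fails at j=1)
  i=1: ✗ (fails at j=2)
  i=2: ✓ (all of [3,4])
  i=3: ✓ (all of [4,5])
  i=4: ✓ (all of [5,6])
  i=5: ✓ (all of [6,7])
  i=6: ✗ (fails at j=8)
  i=7: ✗ (fails at j=8)
  i=8: ✓ (all of [9,10])
Positions where it holds: {2, 3, 4, 5, 8} → 5.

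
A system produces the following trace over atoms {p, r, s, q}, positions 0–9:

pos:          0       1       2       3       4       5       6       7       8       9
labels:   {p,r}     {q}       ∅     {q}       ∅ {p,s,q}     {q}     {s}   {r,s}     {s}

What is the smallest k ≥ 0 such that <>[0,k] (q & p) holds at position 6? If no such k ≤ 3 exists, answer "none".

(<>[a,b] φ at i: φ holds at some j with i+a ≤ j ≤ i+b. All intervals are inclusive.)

Scan j = 6,7,… for (q & p):
  j=6: fails
  j=7: fails
  j=8: fails
  j=9: fails
No j in [6,9] satisfies it → none.

none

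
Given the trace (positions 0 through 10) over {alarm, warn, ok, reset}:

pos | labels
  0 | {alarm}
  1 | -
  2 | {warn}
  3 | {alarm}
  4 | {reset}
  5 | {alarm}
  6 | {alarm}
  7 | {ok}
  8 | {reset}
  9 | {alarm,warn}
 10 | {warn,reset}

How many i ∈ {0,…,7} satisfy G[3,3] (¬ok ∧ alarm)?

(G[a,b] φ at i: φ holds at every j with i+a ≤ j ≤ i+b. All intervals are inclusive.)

4

Evaluate at each i in [0,7]:
  i=0: ✓ (all of [3,3])
  i=1: ✗ (fails at j=4)
  i=2: ✓ (all of [5,5])
  i=3: ✓ (all of [6,6])
  i=4: ✗ (fails at j=7)
  i=5: ✗ (fails at j=8)
  i=6: ✓ (all of [9,9])
  i=7: ✗ (fails at j=10)
Positions where it holds: {0, 2, 3, 6} → 4.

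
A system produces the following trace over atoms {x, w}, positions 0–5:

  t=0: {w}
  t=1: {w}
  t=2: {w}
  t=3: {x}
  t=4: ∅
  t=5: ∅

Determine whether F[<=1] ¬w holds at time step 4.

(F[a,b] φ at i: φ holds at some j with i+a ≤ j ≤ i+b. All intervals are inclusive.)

True

Check ¬w at each j in [4,5]:
  j=4: true
  j=5: true
Found at j=4 → formula holds.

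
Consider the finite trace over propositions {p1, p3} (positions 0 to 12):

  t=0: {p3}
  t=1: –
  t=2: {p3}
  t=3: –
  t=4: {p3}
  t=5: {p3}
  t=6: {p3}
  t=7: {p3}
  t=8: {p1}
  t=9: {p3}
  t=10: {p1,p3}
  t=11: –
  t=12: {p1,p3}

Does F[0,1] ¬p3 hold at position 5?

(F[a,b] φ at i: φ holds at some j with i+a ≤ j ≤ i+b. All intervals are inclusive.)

False

Check ¬p3 at each j in [5,6]:
  j=5: false
  j=6: false
No position in the window satisfies it → formula fails.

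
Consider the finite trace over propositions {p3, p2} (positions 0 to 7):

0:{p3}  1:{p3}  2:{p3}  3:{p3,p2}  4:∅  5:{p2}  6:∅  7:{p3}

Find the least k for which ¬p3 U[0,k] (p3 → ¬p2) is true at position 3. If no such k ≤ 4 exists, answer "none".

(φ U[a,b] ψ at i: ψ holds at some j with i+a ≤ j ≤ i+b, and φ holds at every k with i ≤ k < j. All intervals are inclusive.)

Need earliest j ≥ 3 with (p3 → ¬p2), and ¬p3 at every k in [3,j-1].
  j=3: rhs fails.
  j=4: rhs holds but lhs fails at k=3.
  j=5: rhs holds but lhs fails at k=3.
  j=6: rhs holds but lhs fails at k=3.
  j=7: rhs holds but lhs fails at k=3.
No witness within the range → none.

none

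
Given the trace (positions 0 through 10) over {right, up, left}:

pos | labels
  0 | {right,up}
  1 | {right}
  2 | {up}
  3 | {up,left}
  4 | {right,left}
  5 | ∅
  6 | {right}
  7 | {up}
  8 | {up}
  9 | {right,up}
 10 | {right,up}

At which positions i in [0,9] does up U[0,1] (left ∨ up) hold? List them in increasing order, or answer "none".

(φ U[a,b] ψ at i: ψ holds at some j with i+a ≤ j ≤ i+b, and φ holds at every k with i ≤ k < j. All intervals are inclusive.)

Evaluate at each i in [0,9]:
  i=0: ✓ (rhs at j=0)
  i=1: ✗ (lhs fails at k=1 before rhs at j=2)
  i=2: ✓ (rhs at j=2)
  i=3: ✓ (rhs at j=3)
  i=4: ✓ (rhs at j=4)
  i=5: ✗ (no rhs in [5,6])
  i=6: ✗ (lhs fails at k=6 before rhs at j=7)
  i=7: ✓ (rhs at j=7)
  i=8: ✓ (rhs at j=8)
  i=9: ✓ (rhs at j=9)

0, 2, 3, 4, 7, 8, 9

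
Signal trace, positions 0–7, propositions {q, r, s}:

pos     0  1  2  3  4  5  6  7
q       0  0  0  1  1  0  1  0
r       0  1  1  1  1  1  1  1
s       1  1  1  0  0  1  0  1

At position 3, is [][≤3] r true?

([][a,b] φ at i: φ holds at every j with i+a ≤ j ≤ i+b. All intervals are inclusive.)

Yes

Check r at every j in [3,6]:
  j=3: true
  j=4: true
  j=5: true
  j=6: true
All positions satisfy it → formula holds.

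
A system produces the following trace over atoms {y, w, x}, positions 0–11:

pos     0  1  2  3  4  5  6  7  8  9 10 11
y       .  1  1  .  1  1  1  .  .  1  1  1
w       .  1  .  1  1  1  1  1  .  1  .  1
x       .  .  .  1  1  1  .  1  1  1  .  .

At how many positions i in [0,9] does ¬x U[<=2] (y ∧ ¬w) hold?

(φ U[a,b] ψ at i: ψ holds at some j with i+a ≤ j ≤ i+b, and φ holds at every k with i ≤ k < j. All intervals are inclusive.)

Evaluate at each i in [0,9]:
  i=0: ✓ (rhs at j=2; lhs holds on [0,1])
  i=1: ✓ (rhs at j=2; lhs holds on [1,1])
  i=2: ✓ (rhs at j=2)
  i=3: ✗ (no rhs in [3,5])
  i=4: ✗ (no rhs in [4,6])
  i=5: ✗ (no rhs in [5,7])
  i=6: ✗ (no rhs in [6,8])
  i=7: ✗ (no rhs in [7,9])
  i=8: ✗ (lhs fails at k=8 before rhs at j=10)
  i=9: ✗ (lhs fails at k=9 before rhs at j=10)
Positions where it holds: {0, 1, 2} → 3.

3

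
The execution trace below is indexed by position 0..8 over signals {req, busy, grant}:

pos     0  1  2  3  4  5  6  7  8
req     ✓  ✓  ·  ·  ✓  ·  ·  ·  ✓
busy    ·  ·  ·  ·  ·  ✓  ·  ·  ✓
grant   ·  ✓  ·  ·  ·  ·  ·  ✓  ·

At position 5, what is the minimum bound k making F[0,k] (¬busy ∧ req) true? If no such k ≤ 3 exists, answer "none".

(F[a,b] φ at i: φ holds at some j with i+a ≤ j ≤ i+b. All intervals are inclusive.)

none

Scan j = 5,6,… for (¬busy ∧ req):
  j=5: fails
  j=6: fails
  j=7: fails
  j=8: fails
No j in [5,8] satisfies it → none.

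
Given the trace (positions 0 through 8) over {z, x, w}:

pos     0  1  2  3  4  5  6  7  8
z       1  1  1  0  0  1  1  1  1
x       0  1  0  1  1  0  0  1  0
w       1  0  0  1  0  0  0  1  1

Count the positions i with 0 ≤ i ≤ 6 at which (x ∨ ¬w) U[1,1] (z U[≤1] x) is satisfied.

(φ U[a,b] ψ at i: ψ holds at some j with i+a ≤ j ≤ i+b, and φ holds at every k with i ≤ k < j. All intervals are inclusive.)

5

Evaluate at each i in [0,6]:
  i=0: ✗ (lhs fails at k=0 before rhs at j=1)
  i=1: ✓ (rhs at j=2; lhs holds on [1,1])
  i=2: ✓ (rhs at j=3; lhs holds on [2,2])
  i=3: ✓ (rhs at j=4; lhs holds on [3,3])
  i=4: ✗ (no rhs in [5,5])
  i=5: ✓ (rhs at j=6; lhs holds on [5,5])
  i=6: ✓ (rhs at j=7; lhs holds on [6,6])
Positions where it holds: {1, 2, 3, 5, 6} → 5.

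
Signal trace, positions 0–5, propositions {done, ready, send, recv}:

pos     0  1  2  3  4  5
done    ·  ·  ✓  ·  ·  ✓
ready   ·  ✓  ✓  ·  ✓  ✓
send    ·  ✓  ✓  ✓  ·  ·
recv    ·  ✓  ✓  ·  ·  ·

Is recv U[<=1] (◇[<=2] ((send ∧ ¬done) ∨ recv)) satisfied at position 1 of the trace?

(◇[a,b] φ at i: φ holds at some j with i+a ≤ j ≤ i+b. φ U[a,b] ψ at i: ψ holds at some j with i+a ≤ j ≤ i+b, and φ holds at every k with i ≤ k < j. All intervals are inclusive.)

Yes

Need some j in [1,2] with ◇[<=2] ((send ∧ ¬done) ∨ recv), and recv at every k in [1,j-1].
  j=1: ◇[<=2] ((send ∧ ¬done) ∨ recv) holds; no prefix to check → satisfied.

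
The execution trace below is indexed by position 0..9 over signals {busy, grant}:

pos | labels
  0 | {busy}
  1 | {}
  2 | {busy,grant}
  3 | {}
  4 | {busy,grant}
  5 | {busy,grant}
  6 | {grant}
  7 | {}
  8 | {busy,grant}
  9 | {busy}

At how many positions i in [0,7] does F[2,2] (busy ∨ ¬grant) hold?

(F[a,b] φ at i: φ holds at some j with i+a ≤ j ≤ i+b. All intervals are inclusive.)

7

Evaluate at each i in [0,7]:
  i=0: ✓ (witness j=2)
  i=1: ✓ (witness j=3)
  i=2: ✓ (witness j=4)
  i=3: ✓ (witness j=5)
  i=4: ✗ (none in [6,6])
  i=5: ✓ (witness j=7)
  i=6: ✓ (witness j=8)
  i=7: ✓ (witness j=9)
Positions where it holds: {0, 1, 2, 3, 5, 6, 7} → 7.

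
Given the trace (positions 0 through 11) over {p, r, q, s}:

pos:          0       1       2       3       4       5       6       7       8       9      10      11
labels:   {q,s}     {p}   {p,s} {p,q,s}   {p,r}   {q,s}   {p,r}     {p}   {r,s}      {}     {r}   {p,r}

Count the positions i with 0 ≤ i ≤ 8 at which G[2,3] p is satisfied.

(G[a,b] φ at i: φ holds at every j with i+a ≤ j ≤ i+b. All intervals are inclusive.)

Evaluate at each i in [0,8]:
  i=0: ✓ (all of [2,3])
  i=1: ✓ (all of [3,4])
  i=2: ✗ (fails at j=5)
  i=3: ✗ (fails at j=5)
  i=4: ✓ (all of [6,7])
  i=5: ✗ (fails at j=8)
  i=6: ✗ (fails at j=8)
  i=7: ✗ (fails at j=9)
  i=8: ✗ (fails at j=10)
Positions where it holds: {0, 1, 4} → 3.

3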